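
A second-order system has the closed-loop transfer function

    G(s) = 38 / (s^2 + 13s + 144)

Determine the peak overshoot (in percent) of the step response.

%OS ≈ 13.2%

Comparing s^2 + 13s + 144 to s^2 + 2ζωₙs + ωₙ²: ωₙ = 12 rad/s and ζ = 13/(2·12) ≈ 0.5417.
%OS = 100·exp(−πζ/√(1−ζ²)) = 100·exp(−π·0.5417/√(1−0.5417²)) ≈ 13.2%.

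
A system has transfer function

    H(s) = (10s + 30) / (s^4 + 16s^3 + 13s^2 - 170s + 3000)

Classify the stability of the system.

The denominator s^4 + 16s^3 + 13s^2 - 170s + 3000 factors as (s + 10)(s^2 - 6s + 25)(s + 12), giving poles at s = -10, 3 ± 4j, -12.
Since the pole(s) at s = 3 + 4j, 3 - 4j lie in the right half-plane, the system is unstable.

unstable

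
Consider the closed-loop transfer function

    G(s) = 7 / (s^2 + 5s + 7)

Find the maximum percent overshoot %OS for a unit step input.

%OS ≈ 0.0115%

Comparing s^2 + 5s + 7 to s^2 + 2ζωₙs + ωₙ²: ωₙ = √7 ≈ 2.646 rad/s and ζ = 5/(2·√7) ≈ 0.9449.
%OS = 100·exp(−πζ/√(1−ζ²)) = 100·exp(−π·0.9449/√(1−0.9449²)) ≈ 0.0115%.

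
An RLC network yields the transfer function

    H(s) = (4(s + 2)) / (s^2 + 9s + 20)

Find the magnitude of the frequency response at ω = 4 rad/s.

Substitute s = j4: numerator = 8 + j16, denominator = 4 + j36.
|H(j4)| = |8 + j16| / |4 + j36| = 17.889 / 36.222 ≈ 0.4939.

|H(j4)| ≈ 0.4939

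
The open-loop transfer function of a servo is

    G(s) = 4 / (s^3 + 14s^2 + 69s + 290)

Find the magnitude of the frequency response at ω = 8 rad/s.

Substitute s = j8: numerator = 4, denominator = -606 + j40.
|G(j8)| = |4| / |-606 + j40| = 4 / 607.32 ≈ 0.006586.

|G(j8)| ≈ 0.006586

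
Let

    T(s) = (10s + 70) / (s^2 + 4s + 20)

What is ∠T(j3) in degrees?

At s = j3: numerator = 70 + j30, denominator = 11 + j12.
∠T = ∠num − ∠den = 23.199° − (47.490°) = -24.29°.

∠T(j3) ≈ -24.29°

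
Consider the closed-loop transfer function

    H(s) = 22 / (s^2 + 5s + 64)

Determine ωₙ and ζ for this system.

ωₙ = 8 rad/s, ζ = 0.3125

Compare the denominator to the standard form s^2 + 2ζωₙs + ωₙ².
ωₙ² = 64, so ωₙ = 8 rad/s.
2ζωₙ = 5, so ζ = 5/(2·8) = 0.3125.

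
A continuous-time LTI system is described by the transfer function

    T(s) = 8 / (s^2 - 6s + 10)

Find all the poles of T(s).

The poles are the roots of the denominator s^2 - 6s + 10 = 0.
Using the quadratic formula: s = (6 ± √(-4))/2 = 3 ± 1j.

s = 3 + j, 3 - j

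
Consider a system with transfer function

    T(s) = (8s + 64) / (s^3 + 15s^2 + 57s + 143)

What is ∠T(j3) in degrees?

At s = j3: numerator = 64 + j24, denominator = 8 + j144.
∠T = ∠num − ∠den = 20.556° − (86.820°) = -66.26°.

∠T(j3) ≈ -66.26°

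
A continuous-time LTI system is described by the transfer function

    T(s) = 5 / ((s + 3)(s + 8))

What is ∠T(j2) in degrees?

∠T(j2) ≈ -47.73°

At s = j2: numerator = 5, denominator = 20 + j22.
∠T = ∠num − ∠den = 0° − (47.726°) = -47.73°.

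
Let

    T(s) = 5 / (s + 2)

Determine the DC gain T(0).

T(0) = 5/2 ≈ 2.500

Set s = 0: T(0) = (5) / (2) = 5/2.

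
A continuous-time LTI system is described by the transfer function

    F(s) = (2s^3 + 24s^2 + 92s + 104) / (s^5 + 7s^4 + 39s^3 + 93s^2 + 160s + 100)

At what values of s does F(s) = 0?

Set the numerator to zero: 2s^3 + 24s^2 + 92s + 104 = 0, i.e. 2·(s^3 + 12s^2 + 46s + 52) = 0.
Factoring: (s^2 + 10s + 26)(s + 2) = 0.

s = -5 + j, -5 - j, -2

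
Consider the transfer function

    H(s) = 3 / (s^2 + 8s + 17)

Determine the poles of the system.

s = -4 + j, -4 - j

The poles are the roots of the denominator s^2 + 8s + 17 = 0.
Using the quadratic formula: s = (-8 ± √(-4))/2 = -4 ± 1j.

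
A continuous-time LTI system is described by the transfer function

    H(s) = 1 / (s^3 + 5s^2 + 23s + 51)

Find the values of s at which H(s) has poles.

The poles are the roots of the denominator s^3 + 5s^2 + 23s + 51 = 0.
Trying s = -3: the polynomial evaluates to 0, so (s + 3) is a factor.
Dividing out leaves s^2 + 2s + 17 = 0.
The quadratic formula then gives s = -1 ± 4j.

s = -1 + 4j, -1 - 4j, -3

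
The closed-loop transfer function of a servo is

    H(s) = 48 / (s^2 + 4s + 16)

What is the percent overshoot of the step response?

%OS ≈ 16.3%

Comparing s^2 + 4s + 16 to s^2 + 2ζωₙs + ωₙ²: ωₙ = 4 rad/s and ζ = 4/(2·4) = 0.5.
%OS = 100·exp(−πζ/√(1−ζ²)) = 100·exp(−π·0.5/√(1−0.5²)) ≈ 16.3%.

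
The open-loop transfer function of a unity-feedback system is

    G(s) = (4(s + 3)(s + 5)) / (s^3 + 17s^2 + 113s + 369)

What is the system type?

The denominator has no factor of s at the origin — no free integrator — so this is a Type 0 system.

Type 0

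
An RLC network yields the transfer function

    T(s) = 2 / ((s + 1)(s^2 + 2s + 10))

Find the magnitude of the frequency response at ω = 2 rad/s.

|T(j2)| ≈ 0.1240

Substitute s = j2: numerator = 2, denominator = -2 + j16.
|T(j2)| = |2| / |-2 + j16| = 2 / 16.125 ≈ 0.1240.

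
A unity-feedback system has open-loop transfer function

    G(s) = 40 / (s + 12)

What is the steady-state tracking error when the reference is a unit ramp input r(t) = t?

G(s) has no poles at the origin.
This is a Type 0 system; Kv = lim_{s→0} s·G(s) = 0, so the steady-state error for a ramp input is infinite.

e_ss = ∞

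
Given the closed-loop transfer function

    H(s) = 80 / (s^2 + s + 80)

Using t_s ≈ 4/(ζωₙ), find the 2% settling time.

Comparing s^2 + s + 80 to s^2 + 2ζωₙs + ωₙ²: ωₙ = √80 ≈ 8.944 rad/s and ζ = 1/(2·√80) ≈ 0.05590.
ζωₙ = 1/2 = 0.5, so t_s ≈ 4/(ζωₙ) = 4/0.5 = 8 s.

t_s ≈ 8 s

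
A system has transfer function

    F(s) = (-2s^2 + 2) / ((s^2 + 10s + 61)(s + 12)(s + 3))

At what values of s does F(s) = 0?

Set the numerator to zero: -2s^2 + 2 = 0, i.e. -2·(s^2 - 1) = 0.
Factoring: (s + 1)(s - 1) = 0.

s = -1, 1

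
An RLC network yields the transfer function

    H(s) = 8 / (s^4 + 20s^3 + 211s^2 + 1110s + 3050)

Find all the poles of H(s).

s = -5 ± 6j, -5 ± 5j

The poles are the roots of the denominator s^4 + 20s^3 + 211s^2 + 1110s + 3050 = 0.
No real roots exist; factor into two real quadratics: (s^2 + 10s + 61)(s^2 + 10s + 50) = 0.
Each quadratic gives a conjugate pair via the quadratic formula.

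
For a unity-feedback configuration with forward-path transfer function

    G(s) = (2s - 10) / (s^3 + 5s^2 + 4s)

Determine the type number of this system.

Type 1

Factor s from the denominator: s^3 + 5s^2 + 4s = s·(s^2 + 5s + 4).
There is 1 pole at the origin, so the system is Type 1.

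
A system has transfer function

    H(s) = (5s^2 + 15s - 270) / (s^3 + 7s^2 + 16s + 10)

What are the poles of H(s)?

s = -1, -3 + j, -3 - j

The poles are the roots of the denominator s^3 + 7s^2 + 16s + 10 = 0.
Trying s = -1: the polynomial evaluates to 0, so (s + 1) is a factor.
Dividing out leaves s^2 + 6s + 10 = 0.
The quadratic formula then gives s = -3 ± 1j.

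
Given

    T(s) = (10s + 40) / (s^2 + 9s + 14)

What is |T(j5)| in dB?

|T(j5)|_dB ≈ 2.81 dB

Substitute s = j5: numerator = 40 + j50, denominator = -11 + j45.
|T(j5)| = |40 + j50| / |-11 + j45| = 64.031 / 46.325 ≈ 1.382.
In decibels: 20·log₁₀(1.382) ≈ 2.81 dB.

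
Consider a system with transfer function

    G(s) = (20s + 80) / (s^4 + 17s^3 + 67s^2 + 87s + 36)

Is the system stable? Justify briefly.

stable

The denominator s^4 + 17s^3 + 67s^2 + 87s + 36 factors as (s + 12)(s + 1)^2(s + 3), giving poles at s = -12, -1, -3, -1.
Since all poles lie strictly in the left half-plane, the system is stable.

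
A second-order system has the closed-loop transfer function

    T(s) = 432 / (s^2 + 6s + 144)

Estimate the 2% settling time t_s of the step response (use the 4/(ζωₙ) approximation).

t_s ≈ 1.333 s

Comparing s^2 + 6s + 144 to s^2 + 2ζωₙs + ωₙ²: ωₙ = 12 rad/s and ζ = 6/(2·12) = 0.25.
ζωₙ = 6/2 = 3, so t_s ≈ 4/(ζωₙ) = 4/3 ≈ 1.333 s.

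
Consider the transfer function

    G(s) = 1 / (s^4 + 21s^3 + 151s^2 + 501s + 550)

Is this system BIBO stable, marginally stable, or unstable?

stable

The denominator s^4 + 21s^3 + 151s^2 + 501s + 550 factors as (s^2 + 8s + 25)(s + 2)(s + 11), giving poles at s = -4 + 3j, -4 - 3j, -2, -11.
Since all poles lie strictly in the left half-plane, the system is stable.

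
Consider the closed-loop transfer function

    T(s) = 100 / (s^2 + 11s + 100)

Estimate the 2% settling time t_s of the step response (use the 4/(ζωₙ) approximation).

Comparing s^2 + 11s + 100 to s^2 + 2ζωₙs + ωₙ²: ωₙ = 10 rad/s and ζ = 11/(2·10) = 0.55.
ζωₙ = 11/2 = 5.5, so t_s ≈ 4/(ζωₙ) = 4/5.5 ≈ 0.7273 s.

t_s ≈ 0.7273 s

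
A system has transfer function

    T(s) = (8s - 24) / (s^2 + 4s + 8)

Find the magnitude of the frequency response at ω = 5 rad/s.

Substitute s = j5: numerator = -24 + j40, denominator = -17 + j20.
|T(j5)| = |-24 + j40| / |-17 + j20| = 46.648 / 26.249 ≈ 1.777.

|T(j5)| ≈ 1.777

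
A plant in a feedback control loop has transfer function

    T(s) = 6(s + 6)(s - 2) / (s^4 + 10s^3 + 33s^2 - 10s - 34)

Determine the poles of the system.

s = -5 + 3j, -5 - 3j, -1, 1

The poles are the roots of the denominator s^4 + 10s^3 + 33s^2 - 10s - 34 = 0.
Trying s = -1: the polynomial evaluates to 0, so (s + 1) is a factor.
Dividing out leaves s^3 + 9s^2 + 24s - 34 = 0.
This factors further as (s^2 + 10s + 34)(s - 1) = 0.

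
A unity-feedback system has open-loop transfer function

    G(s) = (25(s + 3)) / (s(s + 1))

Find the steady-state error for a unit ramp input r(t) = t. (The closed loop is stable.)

e_ss = 0.01333

G(s) has one pole at the origin.
This is a Type 1 system. Kv = lim_{s→0} s·G(s) = 75/1.
e_ss = 1/Kv = 1/(75) = 1/75 ≈ 0.01333.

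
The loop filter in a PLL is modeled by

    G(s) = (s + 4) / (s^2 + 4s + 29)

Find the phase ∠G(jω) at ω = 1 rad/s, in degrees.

At s = j1: numerator = 4 + j1, denominator = 28 + j4.
∠G = ∠num − ∠den = 14.036° − (8.1301°) = 5.906°.

∠G(j1) ≈ 5.906°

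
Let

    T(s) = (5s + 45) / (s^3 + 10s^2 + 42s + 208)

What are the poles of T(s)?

The poles are the roots of the denominator s^3 + 10s^2 + 42s + 208 = 0.
Trying s = -8: the polynomial evaluates to 0, so (s + 8) is a factor.
Dividing out leaves s^2 + 2s + 26 = 0.
The quadratic formula then gives s = -1 ± 5j.

s = -1 ± 5j, -8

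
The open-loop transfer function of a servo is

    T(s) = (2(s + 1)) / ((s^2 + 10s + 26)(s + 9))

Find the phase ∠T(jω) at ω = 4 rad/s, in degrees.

At s = j4: numerator = 2 + j8, denominator = -70 + j400.
∠T = ∠num − ∠den = 75.964° − (99.926°) = -23.96°.

∠T(j4) ≈ -23.96°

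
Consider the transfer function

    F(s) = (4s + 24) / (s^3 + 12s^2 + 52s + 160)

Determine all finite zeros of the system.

s = -6

Set the numerator to zero: 4s + 24 = 0, i.e. 4·(s + 6) = 0.
So s = -6.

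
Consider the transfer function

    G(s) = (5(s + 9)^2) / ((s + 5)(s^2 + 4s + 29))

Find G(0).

At s = 0 each factor (s + a) contributes a and each (s^2 + bs + c) contributes c.
G(0) = 5·(9) · (9) / ((5) · (29)) = 405/145 = 81/29.

G(0) = 81/29 ≈ 2.793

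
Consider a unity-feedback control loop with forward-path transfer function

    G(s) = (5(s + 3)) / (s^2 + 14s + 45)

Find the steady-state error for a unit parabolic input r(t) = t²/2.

e_ss = ∞

G(s) has no poles at the origin.
This is a Type 0 system; Ka = lim_{s→0} s^2·G(s) = 0, so the steady-state error for a parabola input is infinite.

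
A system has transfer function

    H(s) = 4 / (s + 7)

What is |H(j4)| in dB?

Substitute s = j4: numerator = 4, denominator = 7 + j4.
|H(j4)| = |4| / |7 + j4| = 4 / 8.0623 ≈ 0.4961.
In decibels: 20·log₁₀(0.4961) ≈ -6.09 dB.

|H(j4)|_dB ≈ -6.09 dB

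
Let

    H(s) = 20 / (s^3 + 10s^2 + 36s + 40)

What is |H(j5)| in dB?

|H(j5)|_dB ≈ -20.7 dB

Substitute s = j5: numerator = 20, denominator = -210 + j55.
|H(j5)| = |20| / |-210 + j55| = 20 / 217.08 ≈ 0.09213.
In decibels: 20·log₁₀(0.09213) ≈ -20.7 dB.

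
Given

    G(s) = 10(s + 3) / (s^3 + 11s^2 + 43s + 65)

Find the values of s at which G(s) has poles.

s = -5, -3 + 2j, -3 - 2j

The poles are the roots of the denominator s^3 + 11s^2 + 43s + 65 = 0.
Trying s = -5: the polynomial evaluates to 0, so (s + 5) is a factor.
Dividing out leaves s^2 + 6s + 13 = 0.
The quadratic formula then gives s = -3 ± 2j.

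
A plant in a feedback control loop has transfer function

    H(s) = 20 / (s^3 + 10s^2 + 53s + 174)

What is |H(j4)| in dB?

|H(j4)|_dB ≈ -17.4 dB

Substitute s = j4: numerator = 20, denominator = 14 + j148.
|H(j4)| = |20| / |14 + j148| = 20 / 148.66 ≈ 0.1345.
In decibels: 20·log₁₀(0.1345) ≈ -17.4 dB.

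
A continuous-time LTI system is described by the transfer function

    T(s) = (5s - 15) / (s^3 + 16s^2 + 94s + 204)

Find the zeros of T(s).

s = 3

Set the numerator to zero: 5s - 15 = 0, i.e. 5·(s - 3) = 0.
So s = 3.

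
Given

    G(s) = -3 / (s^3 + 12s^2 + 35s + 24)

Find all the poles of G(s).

s = -8, -3, -1

The poles are the roots of the denominator s^3 + 12s^2 + 35s + 24 = 0.
Trying s = -8: the polynomial evaluates to 0, so (s + 8) is a factor.
Dividing out leaves s^2 + 4s + 3 = 0.
Factoring the quadratic: (s + 3)(s + 1) = 0.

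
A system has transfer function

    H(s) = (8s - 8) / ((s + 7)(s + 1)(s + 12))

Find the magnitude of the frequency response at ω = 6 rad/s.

Substitute s = j6: numerator = -8 + j48, denominator = -636 + j402.
|H(j6)| = |-8 + j48| / |-636 + j402| = 48.662 / 752.40 ≈ 0.06468.

|H(j6)| ≈ 0.06468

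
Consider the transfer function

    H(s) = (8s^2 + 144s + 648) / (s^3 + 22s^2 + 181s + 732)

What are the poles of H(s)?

s = -5 + 6j, -5 - 6j, -12

The poles are the roots of the denominator s^3 + 22s^2 + 181s + 732 = 0.
Trying s = -12: the polynomial evaluates to 0, so (s + 12) is a factor.
Dividing out leaves s^2 + 10s + 61 = 0.
The quadratic formula then gives s = -5 ± 6j.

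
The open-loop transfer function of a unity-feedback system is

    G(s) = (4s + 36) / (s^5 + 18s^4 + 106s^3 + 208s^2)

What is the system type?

Factor s from the denominator: s^5 + 18s^4 + 106s^3 + 208s^2 = s^2·(s^3 + 18s^2 + 106s + 208).
There are 2 poles at the origin, so the system is Type 2.

Type 2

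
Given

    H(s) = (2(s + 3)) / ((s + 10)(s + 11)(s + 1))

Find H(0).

H(0) = 3/55 ≈ 0.05455

At s = 0 each factor (s + a) contributes a and each (s^2 + bs + c) contributes c.
H(0) = 2·(3) / ((10) · (11) · (1)) = 6/110 = 3/55.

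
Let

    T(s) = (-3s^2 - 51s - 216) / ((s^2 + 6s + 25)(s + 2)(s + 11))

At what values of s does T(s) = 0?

s = -9, -8

Set the numerator to zero: -3s^2 - 51s - 216 = 0, i.e. -3·(s^2 + 17s + 72) = 0.
Factoring: (s + 9)(s + 8) = 0.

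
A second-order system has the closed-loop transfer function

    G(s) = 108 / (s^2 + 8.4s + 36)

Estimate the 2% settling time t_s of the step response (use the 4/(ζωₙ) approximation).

t_s ≈ 0.9524 s

Comparing s^2 + 8.4s + 36 to s^2 + 2ζωₙs + ωₙ²: ωₙ = 6 rad/s and ζ = 8.4/(2·6) = 0.7.
ζωₙ = 8.4/2 = 4.2, so t_s ≈ 4/(ζωₙ) = 4/4.2 ≈ 0.9524 s.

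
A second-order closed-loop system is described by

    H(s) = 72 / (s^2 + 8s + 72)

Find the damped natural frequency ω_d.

Comparing s^2 + 8s + 72 to s^2 + 2ζωₙs + ωₙ²: ωₙ = √72 ≈ 8.485 rad/s and ζ = 8/(2·√72) ≈ 0.4714.
ζωₙ = 8/2 = 4, so ω_d = ωₙ√(1−ζ²) = √(ωₙ² − (ζωₙ)²) = √(72 − 4²) = √56 ≈ 7.483 rad/s.

ω_d ≈ 7.483 rad/s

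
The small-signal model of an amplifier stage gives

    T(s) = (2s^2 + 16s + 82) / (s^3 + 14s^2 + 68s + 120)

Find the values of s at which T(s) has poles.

s = -4 ± 2j, -6

The poles are the roots of the denominator s^3 + 14s^2 + 68s + 120 = 0.
Trying s = -6: the polynomial evaluates to 0, so (s + 6) is a factor.
Dividing out leaves s^2 + 8s + 20 = 0.
The quadratic formula then gives s = -4 ± 2j.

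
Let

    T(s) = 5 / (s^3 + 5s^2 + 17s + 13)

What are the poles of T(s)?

The poles are the roots of the denominator s^3 + 5s^2 + 17s + 13 = 0.
Trying s = -1: the polynomial evaluates to 0, so (s + 1) is a factor.
Dividing out leaves s^2 + 4s + 13 = 0.
The quadratic formula then gives s = -2 ± 3j.

s = -2 ± 3j, -1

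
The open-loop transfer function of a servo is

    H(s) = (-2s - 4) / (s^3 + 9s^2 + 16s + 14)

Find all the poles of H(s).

The poles are the roots of the denominator s^3 + 9s^2 + 16s + 14 = 0.
Trying s = -7: the polynomial evaluates to 0, so (s + 7) is a factor.
Dividing out leaves s^2 + 2s + 2 = 0.
The quadratic formula then gives s = -1 ± 1j.

s = -1 ± j, -7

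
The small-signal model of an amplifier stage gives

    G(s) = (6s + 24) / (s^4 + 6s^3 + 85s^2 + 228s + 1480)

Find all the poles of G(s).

s = -2 ± 6j, -1 ± 6j

The poles are the roots of the denominator s^4 + 6s^3 + 85s^2 + 228s + 1480 = 0.
No real roots exist; factor into two real quadratics: (s^2 + 4s + 40)(s^2 + 2s + 37) = 0.
Each quadratic gives a conjugate pair via the quadratic formula.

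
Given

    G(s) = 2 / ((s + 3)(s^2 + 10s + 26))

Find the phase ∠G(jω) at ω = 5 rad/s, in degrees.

∠G(j5) ≈ -147.9°

At s = j5: numerator = 2, denominator = -247 + j155.
∠G = ∠num − ∠den = 0° − (147.89°) = -147.9°.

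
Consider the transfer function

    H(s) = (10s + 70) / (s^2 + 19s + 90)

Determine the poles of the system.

s = -9, -10

The poles are the roots of the denominator s^2 + 19s + 90 = 0.
Factoring: (s + 9)(s + 10) = 0, so s = -9 and s = -10.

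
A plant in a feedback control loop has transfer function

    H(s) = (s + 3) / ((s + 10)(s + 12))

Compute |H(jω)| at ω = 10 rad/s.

|H(j10)| ≈ 0.04726

Substitute s = j10: numerator = 3 + j10, denominator = 20 + j220.
|H(j10)| = |3 + j10| / |20 + j220| = 10.440 / 220.91 ≈ 0.04726.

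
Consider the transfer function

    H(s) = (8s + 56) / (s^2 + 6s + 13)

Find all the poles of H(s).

The poles are the roots of the denominator s^2 + 6s + 13 = 0.
Using the quadratic formula: s = (-6 ± √(-16))/2 = -3 ± 2j.

s = -3 ± 2j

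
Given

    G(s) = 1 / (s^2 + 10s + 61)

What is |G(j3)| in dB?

|G(j3)|_dB ≈ -35.6 dB

Substitute s = j3: numerator = 1, denominator = 52 + j30.
|G(j3)| = |1| / |52 + j30| = 1 / 60.033 ≈ 0.01666.
In decibels: 20·log₁₀(0.01666) ≈ -35.6 dB.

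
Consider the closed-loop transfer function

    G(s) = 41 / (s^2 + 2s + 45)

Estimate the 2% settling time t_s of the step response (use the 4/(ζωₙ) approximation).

t_s ≈ 4 s

Comparing s^2 + 2s + 45 to s^2 + 2ζωₙs + ωₙ²: ωₙ = √45 ≈ 6.708 rad/s and ζ = 2/(2·√45) ≈ 0.1491.
ζωₙ = 2/2 = 1, so t_s ≈ 4/(ζωₙ) = 4/1 = 4 s.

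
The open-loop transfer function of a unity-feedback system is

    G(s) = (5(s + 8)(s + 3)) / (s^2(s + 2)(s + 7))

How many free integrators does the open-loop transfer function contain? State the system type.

Type 2

The denominator has 2 factors of s at the origin (free integrators), so this is a Type 2 system.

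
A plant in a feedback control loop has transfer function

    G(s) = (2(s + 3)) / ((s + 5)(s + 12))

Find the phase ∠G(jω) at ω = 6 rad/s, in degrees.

∠G(j6) ≈ -13.32°

At s = j6: numerator = 6 + j12, denominator = 24 + j102.
∠G = ∠num − ∠den = 63.435° − (76.759°) = -13.32°.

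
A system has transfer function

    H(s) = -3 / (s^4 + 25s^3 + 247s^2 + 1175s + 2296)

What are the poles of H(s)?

The poles are the roots of the denominator s^4 + 25s^3 + 247s^2 + 1175s + 2296 = 0.
Trying s = -8: the polynomial evaluates to 0, so (s + 8) is a factor.
Dividing out leaves s^3 + 17s^2 + 111s + 287 = 0.
This factors further as (s^2 + 10s + 41)(s + 7) = 0.

s = -5 ± 4j, -8, -7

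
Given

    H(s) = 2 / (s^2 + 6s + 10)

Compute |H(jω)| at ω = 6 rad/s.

|H(j6)| ≈ 0.04504

Substitute s = j6: numerator = 2, denominator = -26 + j36.
|H(j6)| = |2| / |-26 + j36| = 2 / 44.407 ≈ 0.04504.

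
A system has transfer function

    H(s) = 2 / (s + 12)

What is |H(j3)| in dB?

Substitute s = j3: numerator = 2, denominator = 12 + j3.
|H(j3)| = |2| / |12 + j3| = 2 / 12.369 ≈ 0.1617.
In decibels: 20·log₁₀(0.1617) ≈ -15.8 dB.

|H(j3)|_dB ≈ -15.8 dB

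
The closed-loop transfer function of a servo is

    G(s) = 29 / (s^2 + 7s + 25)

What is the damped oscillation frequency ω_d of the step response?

ω_d ≈ 3.571 rad/s

Comparing s^2 + 7s + 25 to s^2 + 2ζωₙs + ωₙ²: ωₙ = 5 rad/s and ζ = 7/(2·5) = 0.7.
ζωₙ = 7/2 = 3.5, so ω_d = ωₙ√(1−ζ²) = √(ωₙ² − (ζωₙ)²) = √(25 − 3.5²) = √12.75 ≈ 3.571 rad/s.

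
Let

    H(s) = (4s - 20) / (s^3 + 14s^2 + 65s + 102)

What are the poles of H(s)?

s = -4 + j, -4 - j, -6

The poles are the roots of the denominator s^3 + 14s^2 + 65s + 102 = 0.
Trying s = -6: the polynomial evaluates to 0, so (s + 6) is a factor.
Dividing out leaves s^2 + 8s + 17 = 0.
The quadratic formula then gives s = -4 ± 1j.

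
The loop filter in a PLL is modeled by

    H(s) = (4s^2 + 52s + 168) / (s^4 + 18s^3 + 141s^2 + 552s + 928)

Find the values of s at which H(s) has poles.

The poles are the roots of the denominator s^4 + 18s^3 + 141s^2 + 552s + 928 = 0.
No real roots exist; factor into two real quadratics: (s^2 + 10s + 29)(s^2 + 8s + 32) = 0.
Each quadratic gives a conjugate pair via the quadratic formula.

s = -5 ± 2j, -4 ± 4j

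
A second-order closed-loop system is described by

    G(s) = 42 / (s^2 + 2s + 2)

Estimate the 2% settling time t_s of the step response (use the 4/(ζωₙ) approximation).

Comparing s^2 + 2s + 2 to s^2 + 2ζωₙs + ωₙ²: ωₙ = √2 ≈ 1.414 rad/s and ζ = 2/(2·√2) ≈ 0.7071.
ζωₙ = 2/2 = 1, so t_s ≈ 4/(ζωₙ) = 4/1 = 4 s.

t_s ≈ 4 s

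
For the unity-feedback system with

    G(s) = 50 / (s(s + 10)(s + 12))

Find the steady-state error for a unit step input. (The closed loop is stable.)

G(s) has one pole at the origin.
This is a Type 1 system; for a step input the steady-state error is zero.

e_ss = 0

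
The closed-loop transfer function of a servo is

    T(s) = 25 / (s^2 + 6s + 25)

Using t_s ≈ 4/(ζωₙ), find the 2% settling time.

Comparing s^2 + 6s + 25 to s^2 + 2ζωₙs + ωₙ²: ωₙ = 5 rad/s and ζ = 6/(2·5) = 0.6.
ζωₙ = 6/2 = 3, so t_s ≈ 4/(ζωₙ) = 4/3 ≈ 1.333 s.

t_s ≈ 1.333 s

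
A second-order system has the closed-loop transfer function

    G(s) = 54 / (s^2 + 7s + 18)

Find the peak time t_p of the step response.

Comparing s^2 + 7s + 18 to s^2 + 2ζωₙs + ωₙ²: ωₙ = √18 ≈ 4.243 rad/s and ζ = 7/(2·√18) ≈ 0.8250.
ζωₙ = 7/2 = 3.5, so ω_d = ωₙ√(1−ζ²) = √(ωₙ² − (ζωₙ)²) = √(18 − 3.5²) = √5.75 ≈ 2.398 rad/s.
t_p = π/ω_d = π/2.398 ≈ 1.310 s.

t_p ≈ 1.310 s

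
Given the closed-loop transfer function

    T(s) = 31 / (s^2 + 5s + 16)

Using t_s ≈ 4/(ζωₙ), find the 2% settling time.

t_s ≈ 1.600 s

Comparing s^2 + 5s + 16 to s^2 + 2ζωₙs + ωₙ²: ωₙ = 4 rad/s and ζ = 5/(2·4) = 0.625.
ζωₙ = 5/2 = 2.5, so t_s ≈ 4/(ζωₙ) = 4/2.5 = 1.600 s.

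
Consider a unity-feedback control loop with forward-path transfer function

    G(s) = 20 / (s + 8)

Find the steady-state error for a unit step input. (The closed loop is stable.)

e_ss = 0.2857

G(s) has no poles at the origin.
This is a Type 0 system. Kp = lim_{s→0} G(s) = 20/8 = 5/2.
e_ss = 1/(1 + Kp) = 1/(1 + 5/2) = 2/7 ≈ 0.2857.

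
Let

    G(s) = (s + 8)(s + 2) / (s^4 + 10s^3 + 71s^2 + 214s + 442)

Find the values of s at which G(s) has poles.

The poles are the roots of the denominator s^4 + 10s^3 + 71s^2 + 214s + 442 = 0.
No real roots exist; factor into two real quadratics: (s^2 + 4s + 13)(s^2 + 6s + 34) = 0.
Each quadratic gives a conjugate pair via the quadratic formula.

s = -2 + 3j, -2 - 3j, -3 + 5j, -3 - 5j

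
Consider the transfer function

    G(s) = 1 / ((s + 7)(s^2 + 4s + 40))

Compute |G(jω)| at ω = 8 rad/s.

Substitute s = j8: numerator = 1, denominator = -424 + j32.
|G(j8)| = |1| / |-424 + j32| = 1 / 425.21 ≈ 0.002352.

|G(j8)| ≈ 0.002352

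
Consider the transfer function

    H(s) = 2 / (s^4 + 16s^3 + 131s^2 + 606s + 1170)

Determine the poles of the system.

s = -3 ± 6j, -5 ± j

The poles are the roots of the denominator s^4 + 16s^3 + 131s^2 + 606s + 1170 = 0.
No real roots exist; factor into two real quadratics: (s^2 + 6s + 45)(s^2 + 10s + 26) = 0.
Each quadratic gives a conjugate pair via the quadratic formula.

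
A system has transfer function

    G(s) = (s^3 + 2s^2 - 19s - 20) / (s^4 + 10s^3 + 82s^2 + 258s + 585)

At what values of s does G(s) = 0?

Set the numerator to zero: s^3 + 2s^2 - 19s - 20 = 0.
Factoring: (s + 5)(s - 4)(s + 1) = 0.

s = -5, 4, -1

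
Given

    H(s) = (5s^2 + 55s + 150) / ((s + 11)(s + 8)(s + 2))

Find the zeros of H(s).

Set the numerator to zero: 5s^2 + 55s + 150 = 0, i.e. 5·(s^2 + 11s + 30) = 0.
Factoring: (s + 6)(s + 5) = 0.

s = -6, -5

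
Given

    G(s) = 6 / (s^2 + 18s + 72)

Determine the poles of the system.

The poles are the roots of the denominator s^2 + 18s + 72 = 0.
Factoring: (s + 12)(s + 6) = 0, so s = -12 and s = -6.

s = -12, -6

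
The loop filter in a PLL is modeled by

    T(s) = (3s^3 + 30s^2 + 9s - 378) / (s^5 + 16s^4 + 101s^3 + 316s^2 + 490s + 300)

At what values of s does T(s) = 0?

s = -7, 3, -6

Set the numerator to zero: 3s^3 + 30s^2 + 9s - 378 = 0, i.e. 3·(s^3 + 10s^2 + 3s - 126) = 0.
Factoring: (s + 7)(s - 3)(s + 6) = 0.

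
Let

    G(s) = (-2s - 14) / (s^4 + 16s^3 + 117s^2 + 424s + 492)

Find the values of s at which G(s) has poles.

The poles are the roots of the denominator s^4 + 16s^3 + 117s^2 + 424s + 492 = 0.
Trying s = -2: the polynomial evaluates to 0, so (s + 2) is a factor.
Dividing out leaves s^3 + 14s^2 + 89s + 246 = 0.
This factors further as (s^2 + 8s + 41)(s + 6) = 0.

s = -4 ± 5j, -2, -6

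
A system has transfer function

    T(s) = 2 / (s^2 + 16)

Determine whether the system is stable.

The poles can be read from the denominator factors: s = ±4j.
Since the simple pole(s) at s = 4j, -4j lie on the jω-axis with none in the right half-plane, the system is marginally stable.

marginally stable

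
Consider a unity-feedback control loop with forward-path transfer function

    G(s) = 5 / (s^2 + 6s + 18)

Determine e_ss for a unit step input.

e_ss = 0.7826

G(s) has no poles at the origin.
This is a Type 0 system. Kp = lim_{s→0} G(s) = 5/18.
e_ss = 1/(1 + Kp) = 1/(1 + 5/18) = 18/23 ≈ 0.7826.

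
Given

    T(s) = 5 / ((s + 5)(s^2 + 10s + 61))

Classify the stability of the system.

The poles can be read from the denominator factors: s = -5, -5 ± 6j.
Since all poles lie strictly in the left half-plane, the system is stable.

stable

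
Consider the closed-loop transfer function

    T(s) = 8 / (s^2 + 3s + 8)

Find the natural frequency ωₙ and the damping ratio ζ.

ωₙ ≈ 2.828 rad/s, ζ ≈ 0.5303

Compare the denominator to the standard form s^2 + 2ζωₙs + ωₙ².
ωₙ² = 8, so ωₙ = √8 ≈ 2.828 rad/s.
2ζωₙ = 3, so ζ = 3/(2·√8) ≈ 0.5303.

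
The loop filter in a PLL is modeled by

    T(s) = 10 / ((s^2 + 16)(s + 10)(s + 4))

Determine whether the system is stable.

The poles can be read from the denominator factors: s = 4j, -4j, -10, -4.
Since the simple pole(s) at s = ±4j lie on the jω-axis with none in the right half-plane, the system is marginally stable.

marginally stable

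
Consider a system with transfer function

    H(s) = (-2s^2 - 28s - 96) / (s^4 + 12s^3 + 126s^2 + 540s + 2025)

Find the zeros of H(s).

s = -8, -6

Set the numerator to zero: -2s^2 - 28s - 96 = 0, i.e. -2·(s^2 + 14s + 48) = 0.
Factoring: (s + 8)(s + 6) = 0.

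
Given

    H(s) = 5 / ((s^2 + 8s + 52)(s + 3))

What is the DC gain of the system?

At s = 0 each factor (s + a) contributes a and each (s^2 + bs + c) contributes c.
H(0) = 5·1 / ((52) · (3)) = 5/156 = 5/156.

H(0) = 5/156 ≈ 0.03205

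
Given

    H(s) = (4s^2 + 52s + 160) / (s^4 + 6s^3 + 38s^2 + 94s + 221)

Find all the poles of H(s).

The poles are the roots of the denominator s^4 + 6s^3 + 38s^2 + 94s + 221 = 0.
No real roots exist; factor into two real quadratics: (s^2 + 2s + 17)(s^2 + 4s + 13) = 0.
Each quadratic gives a conjugate pair via the quadratic formula.

s = -1 ± 4j, -2 ± 3j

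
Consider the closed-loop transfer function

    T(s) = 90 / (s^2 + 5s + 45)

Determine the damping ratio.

ζ ≈ 0.3727

Compare the denominator to the standard form s^2 + 2ζωₙs + ωₙ².
ωₙ² = 45, so ωₙ = √45 ≈ 6.708 rad/s.
2ζωₙ = 5, so ζ = 5/(2·√45) ≈ 0.3727.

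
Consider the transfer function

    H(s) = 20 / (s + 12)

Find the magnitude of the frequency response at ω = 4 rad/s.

|H(j4)| ≈ 1.581

Substitute s = j4: numerator = 20, denominator = 12 + j4.
|H(j4)| = |20| / |12 + j4| = 20 / 12.649 ≈ 1.581.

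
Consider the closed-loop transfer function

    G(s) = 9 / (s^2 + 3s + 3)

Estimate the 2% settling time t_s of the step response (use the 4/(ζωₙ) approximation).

t_s ≈ 2.667 s

Comparing s^2 + 3s + 3 to s^2 + 2ζωₙs + ωₙ²: ωₙ = √3 ≈ 1.732 rad/s and ζ = 3/(2·√3) ≈ 0.8660.
ζωₙ = 3/2 = 1.5, so t_s ≈ 4/(ζωₙ) = 4/1.5 ≈ 2.667 s.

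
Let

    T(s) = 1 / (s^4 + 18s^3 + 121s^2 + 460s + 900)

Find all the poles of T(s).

The poles are the roots of the denominator s^4 + 18s^3 + 121s^2 + 460s + 900 = 0.
Trying s = -5: the polynomial evaluates to 0, so (s + 5) is a factor.
Dividing out leaves s^3 + 13s^2 + 56s + 180 = 0.
This factors further as (s^2 + 4s + 20)(s + 9) = 0.

s = -5, -2 + 4j, -2 - 4j, -9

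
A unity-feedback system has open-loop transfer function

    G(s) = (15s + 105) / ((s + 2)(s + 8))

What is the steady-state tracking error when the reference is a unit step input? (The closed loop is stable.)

G(s) has no poles at the origin.
This is a Type 0 system. Kp = lim_{s→0} G(s) = 105/16.
e_ss = 1/(1 + Kp) = 1/(1 + 105/16) = 16/121 ≈ 0.1322.

e_ss = 0.1322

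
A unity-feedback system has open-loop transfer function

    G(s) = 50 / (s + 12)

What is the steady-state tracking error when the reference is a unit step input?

e_ss = 0.1935

G(s) has no poles at the origin.
This is a Type 0 system. Kp = lim_{s→0} G(s) = 50/12 = 25/6.
e_ss = 1/(1 + Kp) = 1/(1 + 25/6) = 6/31 ≈ 0.1935.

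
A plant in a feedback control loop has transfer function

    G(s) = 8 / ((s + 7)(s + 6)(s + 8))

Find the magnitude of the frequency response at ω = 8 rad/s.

Substitute s = j8: numerator = 8, denominator = -1008 + j656.
|G(j8)| = |8| / |-1008 + j656| = 8 / 1202.7 ≈ 0.006652.

|G(j8)| ≈ 0.006652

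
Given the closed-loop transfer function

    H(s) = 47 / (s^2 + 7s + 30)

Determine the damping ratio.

ζ ≈ 0.6390

Compare the denominator to the standard form s^2 + 2ζωₙs + ωₙ².
ωₙ² = 30, so ωₙ = √30 ≈ 5.477 rad/s.
2ζωₙ = 7, so ζ = 7/(2·√30) ≈ 0.6390.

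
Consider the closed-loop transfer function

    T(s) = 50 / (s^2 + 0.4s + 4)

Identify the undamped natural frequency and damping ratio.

Compare the denominator to the standard form s^2 + 2ζωₙs + ωₙ².
ωₙ² = 4, so ωₙ = 2 rad/s.
2ζωₙ = 0.4, so ζ = 0.4/(2·2) = 0.1.

ωₙ = 2 rad/s, ζ = 0.1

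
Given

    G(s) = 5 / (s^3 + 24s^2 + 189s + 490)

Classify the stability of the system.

stable

The denominator s^3 + 24s^2 + 189s + 490 factors as (s + 10)(s + 7)^2, giving poles at s = -10, -7, -7.
Since all poles lie strictly in the left half-plane, the system is stable.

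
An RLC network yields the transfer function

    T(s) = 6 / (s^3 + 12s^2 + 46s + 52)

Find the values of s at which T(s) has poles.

s = -5 + j, -5 - j, -2

The poles are the roots of the denominator s^3 + 12s^2 + 46s + 52 = 0.
Trying s = -2: the polynomial evaluates to 0, so (s + 2) is a factor.
Dividing out leaves s^2 + 10s + 26 = 0.
The quadratic formula then gives s = -5 ± 1j.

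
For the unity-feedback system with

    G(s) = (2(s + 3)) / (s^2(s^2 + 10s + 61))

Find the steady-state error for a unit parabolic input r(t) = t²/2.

G(s) has 2 poles at the origin.
This is a Type 2 system. Ka = lim_{s→0} s^2·G(s) = 6/61.
e_ss = 1/Ka = 1/(6/61) = 61/6 ≈ 10.17.

e_ss = 10.17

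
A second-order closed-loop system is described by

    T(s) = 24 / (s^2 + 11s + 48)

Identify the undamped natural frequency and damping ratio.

Compare the denominator to the standard form s^2 + 2ζωₙs + ωₙ².
ωₙ² = 48, so ωₙ = √48 ≈ 6.928 rad/s.
2ζωₙ = 11, so ζ = 11/(2·√48) ≈ 0.7939.
With ζ = 0.7939 the response is underdamped.

ωₙ ≈ 6.928 rad/s, ζ ≈ 0.7939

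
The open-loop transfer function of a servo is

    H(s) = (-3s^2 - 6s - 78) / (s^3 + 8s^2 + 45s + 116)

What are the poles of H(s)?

s = -2 ± 5j, -4

The poles are the roots of the denominator s^3 + 8s^2 + 45s + 116 = 0.
Trying s = -4: the polynomial evaluates to 0, so (s + 4) is a factor.
Dividing out leaves s^2 + 4s + 29 = 0.
The quadratic formula then gives s = -2 ± 5j.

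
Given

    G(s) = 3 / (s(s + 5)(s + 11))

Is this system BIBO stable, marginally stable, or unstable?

The poles can be read from the denominator factors: s = 0, -5, -11.
Since the simple pole(s) at s = 0 lie on the jω-axis with none in the right half-plane, the system is marginally stable.

marginally stable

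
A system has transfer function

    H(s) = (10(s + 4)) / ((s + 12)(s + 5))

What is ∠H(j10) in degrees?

∠H(j10) ≈ -35.04°

At s = j10: numerator = 40 + j100, denominator = -40 + j170.
∠H = ∠num − ∠den = 68.199° − (103.24°) = -35.04°.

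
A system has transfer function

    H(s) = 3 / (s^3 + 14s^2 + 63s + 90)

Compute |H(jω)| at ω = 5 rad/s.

Substitute s = j5: numerator = 3, denominator = -260 + j190.
|H(j5)| = |3| / |-260 + j190| = 3 / 322.02 ≈ 0.009316.

|H(j5)| ≈ 0.009316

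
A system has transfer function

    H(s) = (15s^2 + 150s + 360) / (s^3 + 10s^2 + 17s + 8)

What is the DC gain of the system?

Set s = 0: H(0) = (360) / (8) = 45.

H(0) = 45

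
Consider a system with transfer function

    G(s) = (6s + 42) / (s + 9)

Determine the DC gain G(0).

Set s = 0: G(0) = (42) / (9) = 14/3.

G(0) = 14/3 ≈ 4.667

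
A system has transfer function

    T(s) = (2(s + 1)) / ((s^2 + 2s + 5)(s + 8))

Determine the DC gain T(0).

T(0) = 1/20 ≈ 0.05000

At s = 0 each factor (s + a) contributes a and each (s^2 + bs + c) contributes c.
T(0) = 2·(1) / ((5) · (8)) = 2/40 = 1/20.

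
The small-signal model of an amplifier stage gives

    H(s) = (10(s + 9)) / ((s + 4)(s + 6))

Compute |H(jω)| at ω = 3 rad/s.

|H(j3)| ≈ 2.828

Substitute s = j3: numerator = 90 + j30, denominator = 15 + j30.
|H(j3)| = |90 + j30| / |15 + j30| = 94.868 / 33.541 ≈ 2.828.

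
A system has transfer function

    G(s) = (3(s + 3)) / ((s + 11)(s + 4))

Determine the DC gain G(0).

G(0) = 9/44 ≈ 0.2045

At s = 0 each factor (s + a) contributes a and each (s^2 + bs + c) contributes c.
G(0) = 3·(3) / ((11) · (4)) = 9/44 = 9/44.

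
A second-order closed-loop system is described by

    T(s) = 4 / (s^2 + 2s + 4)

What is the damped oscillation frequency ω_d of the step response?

Comparing s^2 + 2s + 4 to s^2 + 2ζωₙs + ωₙ²: ωₙ = 2 rad/s and ζ = 2/(2·2) = 0.5.
ζωₙ = 2/2 = 1, so ω_d = ωₙ√(1−ζ²) = √(ωₙ² − (ζωₙ)²) = √(4 − 1²) = √3 ≈ 1.732 rad/s.

ω_d ≈ 1.732 rad/s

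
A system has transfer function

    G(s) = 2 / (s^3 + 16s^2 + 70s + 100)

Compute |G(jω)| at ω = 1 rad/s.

Substitute s = j1: numerator = 2, denominator = 84 + j69.
|G(j1)| = |2| / |84 + j69| = 2 / 108.71 ≈ 0.01840.

|G(j1)| ≈ 0.01840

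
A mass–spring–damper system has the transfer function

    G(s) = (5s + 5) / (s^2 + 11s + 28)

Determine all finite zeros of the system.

s = -1

Set the numerator to zero: 5s + 5 = 0, i.e. 5·(s + 1) = 0.
So s = -1.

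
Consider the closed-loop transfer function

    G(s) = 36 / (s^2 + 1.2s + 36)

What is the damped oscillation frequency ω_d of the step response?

ω_d ≈ 5.970 rad/s

Comparing s^2 + 1.2s + 36 to s^2 + 2ζωₙs + ωₙ²: ωₙ = 6 rad/s and ζ = 1.2/(2·6) = 0.1.
ζωₙ = 1.2/2 = 0.6, so ω_d = ωₙ√(1−ζ²) = √(ωₙ² − (ζωₙ)²) = √(36 − 0.6²) = √35.64 ≈ 5.970 rad/s.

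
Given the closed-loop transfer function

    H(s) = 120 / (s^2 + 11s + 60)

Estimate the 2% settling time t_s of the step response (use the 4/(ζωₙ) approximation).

Comparing s^2 + 11s + 60 to s^2 + 2ζωₙs + ωₙ²: ωₙ = √60 ≈ 7.746 rad/s and ζ = 11/(2·√60) ≈ 0.7100.
ζωₙ = 11/2 = 5.5, so t_s ≈ 4/(ζωₙ) = 4/5.5 ≈ 0.7273 s.

t_s ≈ 0.7273 s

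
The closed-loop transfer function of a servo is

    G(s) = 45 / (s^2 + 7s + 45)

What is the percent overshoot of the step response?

%OS ≈ 14.6%

Comparing s^2 + 7s + 45 to s^2 + 2ζωₙs + ωₙ²: ωₙ = √45 ≈ 6.708 rad/s and ζ = 7/(2·√45) ≈ 0.5217.
%OS = 100·exp(−πζ/√(1−ζ²)) = 100·exp(−π·0.5217/√(1−0.5217²)) ≈ 14.6%.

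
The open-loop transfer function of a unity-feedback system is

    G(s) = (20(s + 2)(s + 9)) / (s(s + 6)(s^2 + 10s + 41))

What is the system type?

Type 1

The denominator has 1 factor of s at the origin (free integrator), so this is a Type 1 system.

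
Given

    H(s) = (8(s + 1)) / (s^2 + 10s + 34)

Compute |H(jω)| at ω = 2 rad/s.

Substitute s = j2: numerator = 8 + j16, denominator = 30 + j20.
|H(j2)| = |8 + j16| / |30 + j20| = 17.889 / 36.056 ≈ 0.4961.

|H(j2)| ≈ 0.4961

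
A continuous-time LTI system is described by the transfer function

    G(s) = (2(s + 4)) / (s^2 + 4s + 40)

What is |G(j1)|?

|G(j1)| ≈ 0.2103

Substitute s = j1: numerator = 8 + j2, denominator = 39 + j4.
|G(j1)| = |8 + j2| / |39 + j4| = 8.2462 / 39.205 ≈ 0.2103.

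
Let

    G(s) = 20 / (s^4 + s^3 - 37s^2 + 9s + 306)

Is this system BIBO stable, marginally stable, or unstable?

unstable

The denominator s^4 + s^3 - 37s^2 + 9s + 306 factors as (s + 3)(s^2 - 8s + 17)(s + 6), giving poles at s = -3, 4 + j, 4 - j, -6.
Since the pole(s) at s = 4 + j, 4 - j lie in the right half-plane, the system is unstable.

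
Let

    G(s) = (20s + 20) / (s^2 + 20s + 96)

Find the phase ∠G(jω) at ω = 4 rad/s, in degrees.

∠G(j4) ≈ 30.96°

At s = j4: numerator = 20 + j80, denominator = 80 + j80.
∠G = ∠num − ∠den = 75.964° − (45°) = 30.96°.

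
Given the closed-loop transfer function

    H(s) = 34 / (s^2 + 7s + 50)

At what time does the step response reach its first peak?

t_p ≈ 0.5113 s

Comparing s^2 + 7s + 50 to s^2 + 2ζωₙs + ωₙ²: ωₙ = √50 ≈ 7.071 rad/s and ζ = 7/(2·√50) ≈ 0.4950.
ζωₙ = 7/2 = 3.5, so ω_d = ωₙ√(1−ζ²) = √(ωₙ² − (ζωₙ)²) = √(50 − 3.5²) = √37.75 ≈ 6.144 rad/s.
t_p = π/ω_d = π/6.144 ≈ 0.5113 s.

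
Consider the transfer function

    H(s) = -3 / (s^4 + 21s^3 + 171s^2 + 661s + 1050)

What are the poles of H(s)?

s = -7, -4 ± 3j, -6

The poles are the roots of the denominator s^4 + 21s^3 + 171s^2 + 661s + 1050 = 0.
Trying s = -7: the polynomial evaluates to 0, so (s + 7) is a factor.
Dividing out leaves s^3 + 14s^2 + 73s + 150 = 0.
This factors further as (s^2 + 8s + 25)(s + 6) = 0.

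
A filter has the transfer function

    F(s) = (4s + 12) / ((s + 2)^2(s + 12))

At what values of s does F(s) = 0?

Set the numerator to zero: 4s + 12 = 0, i.e. 4·(s + 3) = 0.
So s = -3.

s = -3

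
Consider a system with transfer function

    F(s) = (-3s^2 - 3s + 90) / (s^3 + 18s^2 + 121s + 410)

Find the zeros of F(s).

Set the numerator to zero: -3s^2 - 3s + 90 = 0, i.e. -3·(s^2 + s - 30) = 0.
Factoring: (s - 5)(s + 6) = 0.

s = 5, -6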